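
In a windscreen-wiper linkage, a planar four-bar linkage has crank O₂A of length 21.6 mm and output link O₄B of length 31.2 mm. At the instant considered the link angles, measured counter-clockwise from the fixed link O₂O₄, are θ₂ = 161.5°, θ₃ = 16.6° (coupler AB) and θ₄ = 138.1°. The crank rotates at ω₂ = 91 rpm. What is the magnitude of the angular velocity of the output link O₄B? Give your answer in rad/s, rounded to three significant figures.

4.45

ω₂ = 9.529 rad/s (from 91 rpm).
Differentiating the loop-closure r₂e^{iθ₂}+r₃e^{iθ₃}=r₁+r₄e^{iθ₄} gives r₂ω₂e^{iθ₂}+r₃ω₃e^{iθ₃}=r₄ω₄e^{iθ₄}.
Eliminating the other unknown: ω₄ = r₂ω₂ sin(θ₂−θ₃) / [r₄ sin(θ₄−θ₃)].
Numerator sine = +0.57501; denominator sine = +0.85264.
Result = 0.0216·9.529·(+0.57501) / (0.0312·(+0.85264)) = +4.4491 rad/s; magnitude 4.4491 rad/s.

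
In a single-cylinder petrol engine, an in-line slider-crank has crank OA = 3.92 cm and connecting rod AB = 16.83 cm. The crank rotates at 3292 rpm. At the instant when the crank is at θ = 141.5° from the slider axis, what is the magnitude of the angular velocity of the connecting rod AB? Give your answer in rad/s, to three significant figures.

63.5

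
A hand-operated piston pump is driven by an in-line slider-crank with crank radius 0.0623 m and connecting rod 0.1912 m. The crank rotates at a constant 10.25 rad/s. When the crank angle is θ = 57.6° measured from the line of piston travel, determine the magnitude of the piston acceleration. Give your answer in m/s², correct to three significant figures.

2.61

ω = 10.25 rad/s
x(θ) = r cosθ + √(L² − r² sin²θ); with ω constant, a = ω²·d²x/dθ².
d²x/dθ² = −r cosθ − r²(cos2θ)/√u − r⁴ sin²2θ/(4u^{3/2}),  u = L² − r² sin²θ = 0.0337905 m².
Substituting r = 0.0623 m, L = 0.1912 m, θ = 57.6°: d²x/dθ² = -0.024888 m.
a = ω²·d²x/dθ² = (10.25)²·(-0.024888) = -2.6148 m/s²;  |a| = 2.6148 m/s².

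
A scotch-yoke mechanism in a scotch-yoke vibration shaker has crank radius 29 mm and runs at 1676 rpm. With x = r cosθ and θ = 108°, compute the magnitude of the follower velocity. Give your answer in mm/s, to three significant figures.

ω = 175.5 rad/s (from 1676 rpm).
x = r cosθ ⇒ ẋ = −rω sinθ.
|v| = rω|sinθ| = 0.029·175.5·|sin 108°| = 4.8407 m/s = 4840.7 mm/s.

4840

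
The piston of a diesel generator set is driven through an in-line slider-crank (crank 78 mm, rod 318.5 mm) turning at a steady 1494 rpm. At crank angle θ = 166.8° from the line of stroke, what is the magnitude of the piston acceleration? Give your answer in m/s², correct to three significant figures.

1440

ω = 2π·1494/60 = 156.5 rad/s
x(θ) = r cosθ + √(L² − r² sin²θ); with ω constant, a = ω²·d²x/dθ².
d²x/dθ² = −r cosθ − r²(cos2θ)/√u − r⁴ sin²2θ/(4u^{3/2}),  u = L² − r² sin²θ = 0.101125 m².
Substituting r = 0.078 m, L = 0.3185 m, θ = 166.8°: d²x/dθ² = +0.058746 m.
a = ω²·d²x/dθ² = (156.5)²·(+0.058746) = +1437.9 m/s²;  |a| = 1437.9 m/s².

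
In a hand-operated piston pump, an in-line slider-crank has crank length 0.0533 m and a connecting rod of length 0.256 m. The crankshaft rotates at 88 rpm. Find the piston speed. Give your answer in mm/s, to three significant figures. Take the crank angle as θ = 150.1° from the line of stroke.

ω = 2π·88/60 = 9.215 rad/s
For an in-line slider-crank, x = r cosθ + √(L² − r² sin²θ), so v = −rω sinθ·[1 + r cosθ/√(L² − r² sin²θ)].
With r = 0.0533 m, L = 0.256 m, θ = 150.1°: √(L² − r² sin²θ) = 0.25462 m.
v = −0.0533·9.215·0.49849·[1 + 0.0533·-0.86690/0.25462] = -0.20041 m/s.
|v| = 0.20041 m/s = 200.41 mm/s.

200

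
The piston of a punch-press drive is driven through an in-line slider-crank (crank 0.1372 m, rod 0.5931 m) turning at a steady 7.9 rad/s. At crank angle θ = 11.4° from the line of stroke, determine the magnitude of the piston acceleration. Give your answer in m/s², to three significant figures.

ω = 7.9 rad/s
x(θ) = r cosθ + √(L² − r² sin²θ); with ω constant, a = ω²·d²x/dθ².
d²x/dθ² = −r cosθ − r²(cos2θ)/√u − r⁴ sin²2θ/(4u^{3/2}),  u = L² − r² sin²θ = 0.351032 m².
Substituting r = 0.1372 m, L = 0.5931 m, θ = 11.4°: d²x/dθ² = -0.16385 m.
a = ω²·d²x/dθ² = (7.9)²·(-0.16385) = -10.226 m/s²;  |a| = 10.226 m/s².

10.2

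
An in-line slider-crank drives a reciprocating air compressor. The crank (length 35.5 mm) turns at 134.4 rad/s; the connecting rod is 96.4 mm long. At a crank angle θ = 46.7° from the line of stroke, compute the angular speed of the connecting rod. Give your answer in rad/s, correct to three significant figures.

ω = 134.4 rad/s
The rod makes angle φ with the slider axis where L sinφ = r sinθ; differentiating, L cosφ·φ̇ = r ω cosθ.
L cosφ = √(L² − r² sin²θ) = 0.092873 m.
|ω_rod| = r ω |cosθ| / √(L² − r² sin²θ) = 0.0355·134.4·0.68582/0.092873 = 35.233 rad/s.

35.2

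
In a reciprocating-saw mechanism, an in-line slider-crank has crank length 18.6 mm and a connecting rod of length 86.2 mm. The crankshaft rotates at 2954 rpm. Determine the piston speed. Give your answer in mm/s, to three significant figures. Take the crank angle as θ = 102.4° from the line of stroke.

5350

ω = 2π·2954/60 = 309.3 rad/s
For an in-line slider-crank, x = r cosθ + √(L² − r² sin²θ), so v = −rω sinθ·[1 + r cosθ/√(L² − r² sin²θ)].
With r = 0.0186 m, L = 0.0862 m, θ = 102.4°: √(L² − r² sin²θ) = 0.084264 m.
v = −0.0186·309.3·0.97667·[1 + 0.0186·-0.21474/0.084264] = -5.3532 m/s.
|v| = 5.3532 m/s = 5353.2 mm/s.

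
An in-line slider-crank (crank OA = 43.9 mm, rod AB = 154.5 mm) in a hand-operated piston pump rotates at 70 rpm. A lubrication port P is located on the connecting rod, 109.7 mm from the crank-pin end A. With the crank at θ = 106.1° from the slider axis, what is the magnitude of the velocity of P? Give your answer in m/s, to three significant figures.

ω = 7.33 rad/s.  Crank-pin speed |V_A| = rω = 0.3218 m/s, perpendicular to OA.
Rod angle: sinφ = −(r/L) sinθ ⇒ φ = -15.843°; ω_rod = −rω cosθ/√(L²−r²sin²θ) = +0.60042 rad/s.
V_P = V_A + ω_rod × AP, with AP = 0.1097 m along the rod.
Components: V_Px = −rω sinθ − a·ω_rod·sinφ = -0.2912 m/s;  V_Py = rω cosθ + a·ω_rod·cosφ = -0.025877 m/s.
|V_P| = √(V_Px² + V_Py²) = 0.29235 m/s.

0.292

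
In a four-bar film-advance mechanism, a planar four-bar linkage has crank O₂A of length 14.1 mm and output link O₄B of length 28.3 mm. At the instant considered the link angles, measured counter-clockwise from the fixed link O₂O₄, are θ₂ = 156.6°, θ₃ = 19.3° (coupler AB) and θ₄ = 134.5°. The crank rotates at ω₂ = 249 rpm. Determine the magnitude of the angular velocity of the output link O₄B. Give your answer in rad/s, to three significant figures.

ω₂ = 26.08 rad/s (from 249 rpm).
Differentiating the loop-closure r₂e^{iθ₂}+r₃e^{iθ₃}=r₁+r₄e^{iθ₄} gives r₂ω₂e^{iθ₂}+r₃ω₃e^{iθ₃}=r₄ω₄e^{iθ₄}.
Eliminating the other unknown: ω₄ = r₂ω₂ sin(θ₂−θ₃) / [r₄ sin(θ₄−θ₃)].
Numerator sine = +0.67816; denominator sine = +0.90483.
Result = 0.0141·26.08·(+0.67816) / (0.0283·(+0.90483)) = +9.737 rad/s; magnitude 9.737 rad/s.

9.74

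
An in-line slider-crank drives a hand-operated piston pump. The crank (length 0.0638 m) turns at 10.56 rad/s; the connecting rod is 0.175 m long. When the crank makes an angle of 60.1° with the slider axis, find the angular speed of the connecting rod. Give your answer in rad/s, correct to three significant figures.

ω = 10.56 rad/s
The rod makes angle φ with the slider axis where L sinφ = r sinθ; differentiating, L cosφ·φ̇ = r ω cosθ.
L cosφ = √(L² − r² sin²θ) = 0.16603 m.
|ω_rod| = r ω |cosθ| / √(L² − r² sin²θ) = 0.0638·10.56·0.49849/0.16603 = 2.0228 rad/s.

2.02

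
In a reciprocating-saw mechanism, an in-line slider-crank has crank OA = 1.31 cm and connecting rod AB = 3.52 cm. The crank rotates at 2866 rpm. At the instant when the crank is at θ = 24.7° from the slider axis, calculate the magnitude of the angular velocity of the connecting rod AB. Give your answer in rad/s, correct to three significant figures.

ω = 300.1 rad/s (converted from 2866 rpm).
The rod makes angle φ with the slider axis where L sinφ = r sinθ; differentiating, L cosφ·φ̇ = r ω cosθ.
L cosφ = √(L² − r² sin²θ) = 0.034772 m.
|ω_rod| = r ω |cosθ| / √(L² − r² sin²θ) = 0.0131·300.1·0.90851/0.034772 = 102.73 rad/s.

103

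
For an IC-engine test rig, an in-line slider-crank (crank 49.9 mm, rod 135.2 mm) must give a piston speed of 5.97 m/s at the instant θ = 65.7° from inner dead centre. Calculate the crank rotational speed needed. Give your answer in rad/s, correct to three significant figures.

113

For an in-line slider-crank, |v_piston| = rω|sinθ|·[1 + r cosθ/√(L² − r² sin²θ)].
With r = 0.0499 m, L = 0.1352 m, θ = 65.7°: the bracketed kinematic factor |dx/dθ| = 0.052814 m.
ω = v/|dx/dθ| = 5.97/0.052814 = 113.04 rad/s.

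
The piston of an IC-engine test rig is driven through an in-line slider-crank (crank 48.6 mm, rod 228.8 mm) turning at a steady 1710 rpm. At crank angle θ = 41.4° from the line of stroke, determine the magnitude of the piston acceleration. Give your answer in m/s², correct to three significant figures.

1210

ω = 2π·1710/60 = 179.1 rad/s
x(θ) = r cosθ + √(L² − r² sin²θ); with ω constant, a = ω²·d²x/dθ².
d²x/dθ² = −r cosθ − r²(cos2θ)/√u − r⁴ sin²2θ/(4u^{3/2}),  u = L² − r² sin²θ = 0.0513165 m².
Substituting r = 0.0486 m, L = 0.2288 m, θ = 41.4°: d²x/dθ² = -0.03788 m.
a = ω²·d²x/dθ² = (179.1)²·(-0.03788) = -1214.7 m/s²;  |a| = 1214.7 m/s².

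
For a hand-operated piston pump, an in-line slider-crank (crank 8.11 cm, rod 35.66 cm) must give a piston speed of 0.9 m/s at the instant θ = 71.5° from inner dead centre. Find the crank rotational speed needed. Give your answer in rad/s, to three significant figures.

10.9

For an in-line slider-crank, |v_piston| = rω|sinθ|·[1 + r cosθ/√(L² − r² sin²θ)].
With r = 0.0811 m, L = 0.3566 m, θ = 71.5°: the bracketed kinematic factor |dx/dθ| = 0.082593 m.
ω = v/|dx/dθ| = 0.9/0.082593 = 10.897 rad/s.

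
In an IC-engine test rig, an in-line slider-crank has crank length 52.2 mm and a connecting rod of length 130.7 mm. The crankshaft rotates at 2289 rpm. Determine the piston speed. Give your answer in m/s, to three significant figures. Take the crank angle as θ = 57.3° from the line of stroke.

ω = 2π·2289/60 = 239.7 rad/s
For an in-line slider-crank, x = r cosθ + √(L² − r² sin²θ), so v = −rω sinθ·[1 + r cosθ/√(L² − r² sin²θ)].
With r = 0.0522 m, L = 0.1307 m, θ = 57.3°: √(L² − r² sin²θ) = 0.1231 m.
v = −0.0522·239.7·0.84151·[1 + 0.0522·0.54024/0.1231] = -12.942 m/s.
|v| = 12.942 m/s.

12.9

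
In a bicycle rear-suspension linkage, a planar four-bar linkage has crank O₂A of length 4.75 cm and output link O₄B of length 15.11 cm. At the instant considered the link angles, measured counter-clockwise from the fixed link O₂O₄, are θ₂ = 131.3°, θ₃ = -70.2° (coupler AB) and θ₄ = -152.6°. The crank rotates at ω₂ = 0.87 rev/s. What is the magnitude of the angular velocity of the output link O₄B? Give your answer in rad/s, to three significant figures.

0.635

ω₂ = 5.466 rad/s (from 0.87 rev/s).
Differentiating the loop-closure r₂e^{iθ₂}+r₃e^{iθ₃}=r₁+r₄e^{iθ₄} gives r₂ω₂e^{iθ₂}+r₃ω₃e^{iθ₃}=r₄ω₄e^{iθ₄}.
Eliminating the other unknown: ω₄ = r₂ω₂ sin(θ₂−θ₃) / [r₄ sin(θ₄−θ₃)].
Numerator sine = -0.36650; denominator sine = -0.99122.
Result = 0.0475·5.466·(-0.36650) / (0.1511·(-0.99122)) = +0.63538 rad/s; magnitude 0.63538 rad/s.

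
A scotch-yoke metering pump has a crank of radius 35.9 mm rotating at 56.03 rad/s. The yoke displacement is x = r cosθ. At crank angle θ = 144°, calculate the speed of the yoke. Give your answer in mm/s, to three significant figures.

ω = 56.03 rad/s
x = r cosθ ⇒ ẋ = −rω sinθ.
|v| = rω|sinθ| = 0.0359·56.03·|sin 144°| = 1.1823 m/s = 1182.3 mm/s.

1180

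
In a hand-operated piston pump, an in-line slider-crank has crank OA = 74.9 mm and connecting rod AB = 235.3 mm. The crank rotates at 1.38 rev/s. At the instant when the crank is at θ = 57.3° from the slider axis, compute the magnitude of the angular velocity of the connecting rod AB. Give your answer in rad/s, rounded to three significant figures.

1.55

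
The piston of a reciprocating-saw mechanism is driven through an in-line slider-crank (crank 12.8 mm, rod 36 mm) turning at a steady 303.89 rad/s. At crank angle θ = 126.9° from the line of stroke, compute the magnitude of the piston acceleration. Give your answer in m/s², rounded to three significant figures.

ω = 303.9 rad/s
x(θ) = r cosθ + √(L² − r² sin²θ); with ω constant, a = ω²·d²x/dθ².
d²x/dθ² = −r cosθ − r²(cos2θ)/√u − r⁴ sin²2θ/(4u^{3/2}),  u = L² − r² sin²θ = 0.00119123 m².
Substituting r = 0.0128 m, L = 0.036 m, θ = 126.9°: d²x/dθ² = +0.0088592 m.
a = ω²·d²x/dθ² = (303.9)²·(+0.0088592) = +818.14 m/s²;  |a| = 818.14 m/s².

818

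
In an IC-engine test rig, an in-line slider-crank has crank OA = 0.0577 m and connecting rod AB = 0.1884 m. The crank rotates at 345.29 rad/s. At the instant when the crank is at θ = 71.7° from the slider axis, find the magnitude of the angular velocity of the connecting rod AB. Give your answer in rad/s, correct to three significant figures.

ω = 345.3 rad/s
The rod makes angle φ with the slider axis where L sinφ = r sinθ; differentiating, L cosφ·φ̇ = r ω cosθ.
L cosφ = √(L² − r² sin²θ) = 0.18026 m.
|ω_rod| = r ω |cosθ| / √(L² − r² sin²θ) = 0.0577·345.3·0.31399/0.18026 = 34.704 rad/s.

34.7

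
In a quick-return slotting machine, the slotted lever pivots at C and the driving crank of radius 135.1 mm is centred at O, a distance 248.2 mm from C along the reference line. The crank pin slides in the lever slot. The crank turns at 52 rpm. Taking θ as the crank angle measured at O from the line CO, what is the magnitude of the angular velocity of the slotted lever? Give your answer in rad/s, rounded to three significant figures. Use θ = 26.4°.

1.88

ω = 5.445 rad/s (from 52 rpm).
Crank pin A relative to C: A = (d + r cosθ, r sinθ); lever angle φ = atan2(r sinθ, d + r cosθ).
Differentiating tanφ: φ̇ = rω(d cosθ + r)/(d² + r² + 2dr cosθ).
d² + r² + 2dr cosθ = |CA|² = 0.139925 m²;  d cosθ + r = +0.35742 m.
|ω_lever| = |0.1351·5.445·+0.35742| / 0.139925 = 1.8792 rad/s.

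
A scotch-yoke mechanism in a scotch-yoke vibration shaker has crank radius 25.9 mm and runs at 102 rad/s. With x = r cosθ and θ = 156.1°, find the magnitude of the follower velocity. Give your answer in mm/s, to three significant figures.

1070

ω = 102 rad/s
x = r cosθ ⇒ ẋ = −rω sinθ.
|v| = rω|sinθ| = 0.0259·102·|sin 156.1°| = 1.0703 m/s = 1070.3 mm/s.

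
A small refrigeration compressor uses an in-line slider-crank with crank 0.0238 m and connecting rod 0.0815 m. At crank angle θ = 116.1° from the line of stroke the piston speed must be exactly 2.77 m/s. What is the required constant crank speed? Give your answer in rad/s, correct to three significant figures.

150

For an in-line slider-crank, |v_piston| = rω|sinθ|·[1 + r cosθ/√(L² − r² sin²θ)].
With r = 0.0238 m, L = 0.0815 m, θ = 116.1°: the bracketed kinematic factor |dx/dθ| = 0.018528 m.
ω = v/|dx/dθ| = 2.77/0.018528 = 149.51 rad/s.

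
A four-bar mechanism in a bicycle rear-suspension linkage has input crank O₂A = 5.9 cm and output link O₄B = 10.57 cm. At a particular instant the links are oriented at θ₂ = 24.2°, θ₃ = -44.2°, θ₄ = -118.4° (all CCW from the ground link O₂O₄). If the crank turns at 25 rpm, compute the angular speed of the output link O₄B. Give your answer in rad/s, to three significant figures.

ω₂ = 2.618 rad/s (from 25 rpm).
Differentiating the loop-closure r₂e^{iθ₂}+r₃e^{iθ₃}=r₁+r₄e^{iθ₄} gives r₂ω₂e^{iθ₂}+r₃ω₃e^{iθ₃}=r₄ω₄e^{iθ₄}.
Eliminating the other unknown: ω₄ = r₂ω₂ sin(θ₂−θ₃) / [r₄ sin(θ₄−θ₃)].
Numerator sine = +0.92978; denominator sine = -0.96222.
Result = 0.059·2.618·(+0.92978) / (0.1057·(-0.96222)) = -1.4121 rad/s; magnitude 1.4121 rad/s.

1.41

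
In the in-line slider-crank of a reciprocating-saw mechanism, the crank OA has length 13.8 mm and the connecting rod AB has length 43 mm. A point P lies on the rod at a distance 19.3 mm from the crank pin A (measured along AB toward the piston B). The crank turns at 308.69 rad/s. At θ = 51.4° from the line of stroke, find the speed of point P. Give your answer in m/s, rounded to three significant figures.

3.92

ω = 308.7 rad/s.  Crank-pin speed |V_A| = rω = 4.2599 m/s, perpendicular to OA.
Rod angle: sinφ = −(r/L) sinθ ⇒ φ = -14.526°; ω_rod = −rω cosθ/√(L²−r²sin²θ) = -63.847 rad/s.
V_P = V_A + ω_rod × AP, with AP = 0.0193 m along the rod.
Components: V_Px = −rω sinθ − a·ω_rod·sinφ = -3.6383 m/s;  V_Py = rω cosθ + a·ω_rod·cosφ = +1.4648 m/s.
|V_P| = √(V_Px² + V_Py²) = 3.9221 m/s.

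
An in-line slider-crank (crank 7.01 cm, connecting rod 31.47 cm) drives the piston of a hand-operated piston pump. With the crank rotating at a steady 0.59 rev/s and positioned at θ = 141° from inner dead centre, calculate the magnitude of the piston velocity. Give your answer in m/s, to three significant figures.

ω = 2π·0.59 = 3.707 rad/s
For an in-line slider-crank, x = r cosθ + √(L² − r² sin²θ), so v = −rω sinθ·[1 + r cosθ/√(L² − r² sin²θ)].
With r = 0.0701 m, L = 0.3147 m, θ = 141°: √(L² − r² sin²θ) = 0.31159 m.
v = −0.0701·3.707·0.62932·[1 + 0.0701·-0.77715/0.31159] = -0.13495 m/s.
|v| = 0.13495 m/s.

0.135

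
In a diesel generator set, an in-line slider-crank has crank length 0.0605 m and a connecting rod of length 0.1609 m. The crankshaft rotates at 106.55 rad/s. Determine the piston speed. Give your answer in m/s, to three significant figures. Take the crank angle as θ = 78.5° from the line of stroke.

6.83

ω = 106.5 rad/s
For an in-line slider-crank, x = r cosθ + √(L² − r² sin²θ), so v = −rω sinθ·[1 + r cosθ/√(L² − r² sin²θ)].
With r = 0.0605 m, L = 0.1609 m, θ = 78.5°: √(L² − r² sin²θ) = 0.14958 m.
v = −0.0605·106.5·0.97992·[1 + 0.0605·0.19937/0.14958] = -6.8262 m/s.
|v| = 6.8262 m/s.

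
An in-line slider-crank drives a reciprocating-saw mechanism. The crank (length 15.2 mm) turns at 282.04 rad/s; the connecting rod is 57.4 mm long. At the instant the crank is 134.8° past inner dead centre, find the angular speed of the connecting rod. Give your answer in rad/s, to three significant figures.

ω = 282 rad/s
The rod makes angle φ with the slider axis where L sinφ = r sinθ; differentiating, L cosφ·φ̇ = r ω cosθ.
L cosφ = √(L² − r² sin²θ) = 0.056378 m.
|ω_rod| = r ω |cosθ| / √(L² − r² sin²θ) = 0.0152·282·0.70463/0.056378 = 53.581 rad/s.

53.6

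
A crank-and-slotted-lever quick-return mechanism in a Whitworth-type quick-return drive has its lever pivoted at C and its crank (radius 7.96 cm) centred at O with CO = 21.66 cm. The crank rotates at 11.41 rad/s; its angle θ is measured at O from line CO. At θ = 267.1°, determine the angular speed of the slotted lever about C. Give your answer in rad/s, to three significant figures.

1.21

ω = 11.41 rad/s
Crank pin A relative to C: A = (d + r cosθ, r sinθ); lever angle φ = atan2(r sinθ, d + r cosθ).
Differentiating tanφ: φ̇ = rω(d cosθ + r)/(d² + r² + 2dr cosθ).
d² + r² + 2dr cosθ = |CA|² = 0.0515071 m²;  d cosθ + r = +0.068642 m.
|ω_lever| = |0.0796·11.41·+0.068642| / 0.0515071 = 1.2104 rad/s.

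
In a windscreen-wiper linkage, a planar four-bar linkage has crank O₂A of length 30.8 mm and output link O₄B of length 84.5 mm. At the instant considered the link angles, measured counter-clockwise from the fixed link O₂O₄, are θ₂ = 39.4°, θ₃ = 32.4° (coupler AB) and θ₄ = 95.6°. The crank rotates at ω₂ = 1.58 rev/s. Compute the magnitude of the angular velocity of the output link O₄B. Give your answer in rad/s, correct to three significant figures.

0.494

ω₂ = 9.927 rad/s (from 1.58 rev/s).
Differentiating the loop-closure r₂e^{iθ₂}+r₃e^{iθ₃}=r₁+r₄e^{iθ₄} gives r₂ω₂e^{iθ₂}+r₃ω₃e^{iθ₃}=r₄ω₄e^{iθ₄}.
Eliminating the other unknown: ω₄ = r₂ω₂ sin(θ₂−θ₃) / [r₄ sin(θ₄−θ₃)].
Numerator sine = +0.12187; denominator sine = +0.89259.
Result = 0.0308·9.927·(+0.12187) / (0.0845·(+0.89259)) = +0.49406 rad/s; magnitude 0.49406 rad/s.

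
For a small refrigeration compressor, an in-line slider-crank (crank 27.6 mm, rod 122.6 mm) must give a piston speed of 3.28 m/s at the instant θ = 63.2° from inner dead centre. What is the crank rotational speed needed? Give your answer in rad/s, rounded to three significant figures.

121

For an in-line slider-crank, |v_piston| = rω|sinθ|·[1 + r cosθ/√(L² − r² sin²θ)].
With r = 0.0276 m, L = 0.1226 m, θ = 63.2°: the bracketed kinematic factor |dx/dθ| = 0.027188 m.
ω = v/|dx/dθ| = 3.28/0.027188 = 120.64 rad/s.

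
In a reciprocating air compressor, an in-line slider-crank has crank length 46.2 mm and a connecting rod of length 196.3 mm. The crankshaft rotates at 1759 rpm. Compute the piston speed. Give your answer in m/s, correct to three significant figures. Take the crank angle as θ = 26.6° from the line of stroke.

4.62

ω = 2π·1759/60 = 184.2 rad/s
For an in-line slider-crank, x = r cosθ + √(L² − r² sin²θ), so v = −rω sinθ·[1 + r cosθ/√(L² − r² sin²θ)].
With r = 0.0462 m, L = 0.1963 m, θ = 26.6°: √(L² − r² sin²θ) = 0.19521 m.
v = −0.0462·184.2·0.44776·[1 + 0.0462·0.89415/0.19521] = -4.6169 m/s.
|v| = 4.6169 m/s.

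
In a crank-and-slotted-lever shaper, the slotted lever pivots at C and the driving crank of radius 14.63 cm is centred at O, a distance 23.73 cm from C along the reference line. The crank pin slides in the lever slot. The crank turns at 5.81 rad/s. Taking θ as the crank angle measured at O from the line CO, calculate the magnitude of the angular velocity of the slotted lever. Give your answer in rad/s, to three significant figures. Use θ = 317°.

2.12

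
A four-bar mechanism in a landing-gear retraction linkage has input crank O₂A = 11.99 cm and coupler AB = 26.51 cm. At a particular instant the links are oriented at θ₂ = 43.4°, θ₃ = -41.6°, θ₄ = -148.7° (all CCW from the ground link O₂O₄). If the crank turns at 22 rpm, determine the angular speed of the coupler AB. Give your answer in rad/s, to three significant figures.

ω₂ = 2.304 rad/s (from 22 rpm).
Differentiating the loop-closure r₂e^{iθ₂}+r₃e^{iθ₃}=r₁+r₄e^{iθ₄} gives r₂ω₂e^{iθ₂}+r₃ω₃e^{iθ₃}=r₄ω₄e^{iθ₄}.
Eliminating the other unknown: ω₃ = r₂ω₂ sin(θ₄−θ₂) / [r₃ sin(θ₃−θ₄)].
Numerator sine = +0.20962; denominator sine = +0.95579.
Result = 0.1199·2.304·(+0.20962) / (0.2651·(+0.95579)) = +0.22852 rad/s; magnitude 0.22852 rad/s.

0.229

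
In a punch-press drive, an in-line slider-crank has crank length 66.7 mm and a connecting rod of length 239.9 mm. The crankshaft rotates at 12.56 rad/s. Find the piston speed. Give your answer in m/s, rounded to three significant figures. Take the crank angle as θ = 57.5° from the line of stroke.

0.815

ω = 12.56 rad/s
For an in-line slider-crank, x = r cosθ + √(L² − r² sin²θ), so v = −rω sinθ·[1 + r cosθ/√(L² − r² sin²θ)].
With r = 0.0667 m, L = 0.2399 m, θ = 57.5°: √(L² − r² sin²θ) = 0.23321 m.
v = −0.0667·12.56·0.84339·[1 + 0.0667·0.53730/0.23321] = -0.81513 m/s.
|v| = 0.81513 m/s.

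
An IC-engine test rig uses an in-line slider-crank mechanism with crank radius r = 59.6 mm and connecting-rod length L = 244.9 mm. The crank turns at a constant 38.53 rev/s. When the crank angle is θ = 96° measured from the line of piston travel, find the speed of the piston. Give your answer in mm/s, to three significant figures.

ω = 2π·38.5 = 242.1 rad/s
For an in-line slider-crank, x = r cosθ + √(L² − r² sin²θ), so v = −rω sinθ·[1 + r cosθ/√(L² − r² sin²θ)].
With r = 0.0596 m, L = 0.2449 m, θ = 96°: √(L² − r² sin²θ) = 0.23762 m.
v = −0.0596·242.1·0.99452·[1 + 0.0596·-0.10453/0.23762] = -13.973 m/s.
|v| = 13.973 m/s = 13973 mm/s.

14000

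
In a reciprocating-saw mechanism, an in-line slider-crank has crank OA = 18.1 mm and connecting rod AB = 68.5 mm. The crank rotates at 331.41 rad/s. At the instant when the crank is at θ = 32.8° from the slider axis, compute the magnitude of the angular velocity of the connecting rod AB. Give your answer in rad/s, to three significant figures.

74.4

ω = 331.4 rad/s
The rod makes angle φ with the slider axis where L sinφ = r sinθ; differentiating, L cosφ·φ̇ = r ω cosθ.
L cosφ = √(L² − r² sin²θ) = 0.067795 m.
|ω_rod| = r ω |cosθ| / √(L² − r² sin²θ) = 0.0181·331.4·0.84057/0.067795 = 74.374 rad/s.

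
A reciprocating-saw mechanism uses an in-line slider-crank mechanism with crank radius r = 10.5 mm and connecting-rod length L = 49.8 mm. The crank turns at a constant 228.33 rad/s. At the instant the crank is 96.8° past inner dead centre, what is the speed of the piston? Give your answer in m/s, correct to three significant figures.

ω = 228.3 rad/s
For an in-line slider-crank, x = r cosθ + √(L² − r² sin²θ), so v = −rω sinθ·[1 + r cosθ/√(L² − r² sin²θ)].
With r = 0.0105 m, L = 0.0498 m, θ = 96.8°: √(L² − r² sin²θ) = 0.048696 m.
v = −0.0105·228.3·0.99297·[1 + 0.0105·-0.11840/0.048696] = -2.3198 m/s.
|v| = 2.3198 m/s.

2.32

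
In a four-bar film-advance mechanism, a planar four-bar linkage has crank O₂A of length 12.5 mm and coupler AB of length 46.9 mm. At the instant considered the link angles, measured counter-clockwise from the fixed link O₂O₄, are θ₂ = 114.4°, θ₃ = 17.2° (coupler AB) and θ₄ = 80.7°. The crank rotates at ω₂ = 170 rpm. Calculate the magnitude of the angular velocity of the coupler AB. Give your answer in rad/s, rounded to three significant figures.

ω₂ = 17.8 rad/s (from 170 rpm).
Differentiating the loop-closure r₂e^{iθ₂}+r₃e^{iθ₃}=r₁+r₄e^{iθ₄} gives r₂ω₂e^{iθ₂}+r₃ω₃e^{iθ₃}=r₄ω₄e^{iθ₄}.
Eliminating the other unknown: ω₃ = r₂ω₂ sin(θ₄−θ₂) / [r₃ sin(θ₃−θ₄)].
Numerator sine = -0.55484; denominator sine = -0.89493.
Result = 0.0125·17.8·(-0.55484) / (0.0469·(-0.89493)) = +2.9417 rad/s; magnitude 2.9417 rad/s.

2.94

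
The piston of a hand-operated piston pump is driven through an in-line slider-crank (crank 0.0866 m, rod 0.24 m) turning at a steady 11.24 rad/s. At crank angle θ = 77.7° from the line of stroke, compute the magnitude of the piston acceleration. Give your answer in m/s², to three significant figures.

ω = 11.24 rad/s
x(θ) = r cosθ + √(L² − r² sin²θ); with ω constant, a = ω²·d²x/dθ².
d²x/dθ² = −r cosθ − r²(cos2θ)/√u − r⁴ sin²2θ/(4u^{3/2}),  u = L² − r² sin²θ = 0.0504408 m².
Substituting r = 0.0866 m, L = 0.24 m, θ = 77.7°: d²x/dθ² = +0.011698 m.
a = ω²·d²x/dθ² = (11.24)²·(+0.011698) = +1.4779 m/s²;  |a| = 1.4779 m/s².

1.48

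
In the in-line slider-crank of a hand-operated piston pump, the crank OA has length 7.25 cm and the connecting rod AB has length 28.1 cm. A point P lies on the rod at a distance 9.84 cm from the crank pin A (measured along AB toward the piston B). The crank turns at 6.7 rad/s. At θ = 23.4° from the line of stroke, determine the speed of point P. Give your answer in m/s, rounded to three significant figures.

ω = 6.7 rad/s.  Crank-pin speed |V_A| = rω = 0.48575 m/s, perpendicular to OA.
Rod angle: sinφ = −(r/L) sinθ ⇒ φ = -5.881°; ω_rod = −rω cosθ/√(L²−r²sin²θ) = -1.5949 rad/s.
V_P = V_A + ω_rod × AP, with AP = 0.0984 m along the rod.
Components: V_Px = −rω sinθ − a·ω_rod·sinφ = -0.209 m/s;  V_Py = rω cosθ + a·ω_rod·cosφ = +0.28969 m/s.
|V_P| = √(V_Px² + V_Py²) = 0.35721 m/s.

0.357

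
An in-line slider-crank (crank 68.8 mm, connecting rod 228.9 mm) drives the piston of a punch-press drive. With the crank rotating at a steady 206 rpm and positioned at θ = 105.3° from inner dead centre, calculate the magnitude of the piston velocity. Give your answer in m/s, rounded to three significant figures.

1.31

ω = 2π·206/60 = 21.57 rad/s
For an in-line slider-crank, x = r cosθ + √(L² − r² sin²θ), so v = −rω sinθ·[1 + r cosθ/√(L² − r² sin²θ)].
With r = 0.0688 m, L = 0.2289 m, θ = 105.3°: √(L² − r² sin²θ) = 0.21907 m.
v = −0.0688·21.57·0.96456·[1 + 0.0688·-0.26387/0.21907] = -1.3129 m/s.
|v| = 1.3129 m/s.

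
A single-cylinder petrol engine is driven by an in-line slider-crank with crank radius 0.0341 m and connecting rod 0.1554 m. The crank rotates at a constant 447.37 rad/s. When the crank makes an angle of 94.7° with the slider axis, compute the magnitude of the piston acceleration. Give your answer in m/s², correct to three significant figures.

2070

ω = 447.4 rad/s
x(θ) = r cosθ + √(L² − r² sin²θ); with ω constant, a = ω²·d²x/dθ².
d²x/dθ² = −r cosθ − r²(cos2θ)/√u − r⁴ sin²2θ/(4u^{3/2}),  u = L² − r² sin²θ = 0.0229942 m².
Substituting r = 0.0341 m, L = 0.1554 m, θ = 94.7°: d²x/dθ² = +0.010357 m.
a = ω²·d²x/dθ² = (447.4)²·(+0.010357) = +2072.8 m/s²;  |a| = 2072.8 m/s².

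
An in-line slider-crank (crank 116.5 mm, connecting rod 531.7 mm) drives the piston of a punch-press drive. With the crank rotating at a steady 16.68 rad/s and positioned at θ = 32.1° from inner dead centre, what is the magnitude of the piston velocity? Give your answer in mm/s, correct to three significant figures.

ω = 16.68 rad/s
For an in-line slider-crank, x = r cosθ + √(L² − r² sin²θ), so v = −rω sinθ·[1 + r cosθ/√(L² − r² sin²θ)].
With r = 0.1165 m, L = 0.5317 m, θ = 32.1°: √(L² − r² sin²θ) = 0.52808 m.
v = −0.1165·16.68·0.53140·[1 + 0.1165·0.84712/0.52808] = -1.2256 m/s.
|v| = 1.2256 m/s = 1225.6 mm/s.

1230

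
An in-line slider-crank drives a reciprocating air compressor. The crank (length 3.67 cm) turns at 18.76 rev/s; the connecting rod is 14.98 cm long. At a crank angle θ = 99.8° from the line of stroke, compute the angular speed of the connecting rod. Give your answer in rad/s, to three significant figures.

5.07

ω = 117.9 rad/s (converted from 18.76 rev/s).
The rod makes angle φ with the slider axis where L sinφ = r sinθ; differentiating, L cosφ·φ̇ = r ω cosθ.
L cosφ = √(L² − r² sin²θ) = 0.14537 m.
|ω_rod| = r ω |cosθ| / √(L² − r² sin²θ) = 0.0367·117.9·0.17021/0.14537 = 5.0651 rad/s.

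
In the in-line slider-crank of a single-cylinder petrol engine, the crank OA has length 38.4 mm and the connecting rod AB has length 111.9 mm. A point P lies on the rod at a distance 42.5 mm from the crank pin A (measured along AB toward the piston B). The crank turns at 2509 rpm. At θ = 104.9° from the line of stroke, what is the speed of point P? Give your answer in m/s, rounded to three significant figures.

ω = 262.7 rad/s.  Crank-pin speed |V_A| = rω = 10.089 m/s, perpendicular to OA.
Rod angle: sinφ = −(r/L) sinθ ⇒ φ = -19.367°; ω_rod = −rω cosθ/√(L²−r²sin²θ) = +24.575 rad/s.
V_P = V_A + ω_rod × AP, with AP = 0.0425 m along the rod.
Components: V_Px = −rω sinθ − a·ω_rod·sinφ = -9.4037 m/s;  V_Py = rω cosθ + a·ω_rod·cosφ = -1.609 m/s.
|V_P| = √(V_Px² + V_Py²) = 9.5403 m/s.

9.54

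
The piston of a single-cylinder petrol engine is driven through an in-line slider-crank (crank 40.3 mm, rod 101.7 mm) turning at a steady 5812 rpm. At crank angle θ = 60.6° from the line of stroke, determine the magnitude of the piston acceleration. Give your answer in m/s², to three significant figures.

4270

ω = 2π·5812/60 = 608.6 rad/s
x(θ) = r cosθ + √(L² − r² sin²θ); with ω constant, a = ω²·d²x/dθ².
d²x/dθ² = −r cosθ − r²(cos2θ)/√u − r⁴ sin²2θ/(4u^{3/2}),  u = L² − r² sin²θ = 0.00911018 m².
Substituting r = 0.0403 m, L = 0.1017 m, θ = 60.6°: d²x/dθ² = -0.011524 m.
a = ω²·d²x/dθ² = (608.6)²·(-0.011524) = -4268.8 m/s²;  |a| = 4268.8 m/s².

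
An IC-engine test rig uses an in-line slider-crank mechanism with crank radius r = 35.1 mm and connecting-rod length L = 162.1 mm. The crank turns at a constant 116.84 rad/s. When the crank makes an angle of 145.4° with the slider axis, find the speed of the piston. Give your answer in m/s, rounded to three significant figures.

ω = 116.8 rad/s
For an in-line slider-crank, x = r cosθ + √(L² − r² sin²θ), so v = −rω sinθ·[1 + r cosθ/√(L² − r² sin²θ)].
With r = 0.0351 m, L = 0.1621 m, θ = 145.4°: √(L² − r² sin²θ) = 0.16087 m.
v = −0.0351·116.8·0.56784·[1 + 0.0351·-0.82314/0.16087] = -1.9105 m/s.
|v| = 1.9105 m/s.

1.91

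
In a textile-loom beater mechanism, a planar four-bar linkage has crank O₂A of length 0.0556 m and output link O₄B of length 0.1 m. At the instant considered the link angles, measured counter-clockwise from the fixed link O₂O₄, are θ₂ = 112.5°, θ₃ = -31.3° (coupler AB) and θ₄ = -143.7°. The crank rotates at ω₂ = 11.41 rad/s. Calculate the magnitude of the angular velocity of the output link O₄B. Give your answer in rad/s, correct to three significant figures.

4.05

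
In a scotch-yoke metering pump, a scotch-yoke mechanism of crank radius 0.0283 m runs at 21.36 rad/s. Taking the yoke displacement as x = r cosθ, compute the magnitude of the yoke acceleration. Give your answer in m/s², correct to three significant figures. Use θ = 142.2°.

ω = 21.36 rad/s
x = r cosθ ⇒ ẍ = −rω² cosθ (ω constant).
|a| = rω²|cosθ| = 0.0283·(21.36)²·|cos 142.2°| = 10.202 m/s².

10.2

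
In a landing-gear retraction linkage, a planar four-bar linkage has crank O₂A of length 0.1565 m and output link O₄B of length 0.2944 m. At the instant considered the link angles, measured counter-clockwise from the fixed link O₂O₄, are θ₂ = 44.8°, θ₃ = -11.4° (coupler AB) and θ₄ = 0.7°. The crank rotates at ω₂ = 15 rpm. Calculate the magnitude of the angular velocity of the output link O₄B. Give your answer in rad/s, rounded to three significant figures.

3.31

ω₂ = 1.571 rad/s (from 15 rpm).
Differentiating the loop-closure r₂e^{iθ₂}+r₃e^{iθ₃}=r₁+r₄e^{iθ₄} gives r₂ω₂e^{iθ₂}+r₃ω₃e^{iθ₃}=r₄ω₄e^{iθ₄}.
Eliminating the other unknown: ω₄ = r₂ω₂ sin(θ₂−θ₃) / [r₄ sin(θ₄−θ₃)].
Numerator sine = +0.83098; denominator sine = +0.20962.
Result = 0.1565·1.571·(+0.83098) / (0.2944·(+0.20962)) = +3.3102 rad/s; magnitude 3.3102 rad/s.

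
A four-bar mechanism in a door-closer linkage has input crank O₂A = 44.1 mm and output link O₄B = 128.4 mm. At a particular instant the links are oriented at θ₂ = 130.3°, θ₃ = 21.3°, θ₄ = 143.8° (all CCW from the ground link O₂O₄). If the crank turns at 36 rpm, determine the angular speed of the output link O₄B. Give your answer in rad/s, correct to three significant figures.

1.45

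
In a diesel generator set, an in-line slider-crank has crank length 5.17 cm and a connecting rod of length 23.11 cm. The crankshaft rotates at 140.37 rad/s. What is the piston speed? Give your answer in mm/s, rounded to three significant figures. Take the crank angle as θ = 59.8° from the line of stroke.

6990

ω = 140.4 rad/s
For an in-line slider-crank, x = r cosθ + √(L² − r² sin²θ), so v = −rω sinθ·[1 + r cosθ/√(L² − r² sin²θ)].
With r = 0.0517 m, L = 0.2311 m, θ = 59.8°: √(L² − r² sin²θ) = 0.22674 m.
v = −0.0517·140.4·0.86427·[1 + 0.0517·0.50302/0.22674] = -6.9915 m/s.
|v| = 6.9915 m/s = 6991.5 mm/s.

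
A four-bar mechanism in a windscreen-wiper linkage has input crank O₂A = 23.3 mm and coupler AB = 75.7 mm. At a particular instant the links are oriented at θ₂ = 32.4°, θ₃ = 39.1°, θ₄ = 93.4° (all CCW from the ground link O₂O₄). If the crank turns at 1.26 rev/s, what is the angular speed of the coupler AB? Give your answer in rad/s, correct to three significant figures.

ω₂ = 7.917 rad/s (from 1.26 rev/s).
Differentiating the loop-closure r₂e^{iθ₂}+r₃e^{iθ₃}=r₁+r₄e^{iθ₄} gives r₂ω₂e^{iθ₂}+r₃ω₃e^{iθ₃}=r₄ω₄e^{iθ₄}.
Eliminating the other unknown: ω₃ = r₂ω₂ sin(θ₄−θ₂) / [r₃ sin(θ₃−θ₄)].
Numerator sine = +0.87462; denominator sine = -0.81208.
Result = 0.0233·7.917·(+0.87462) / (0.0757·(-0.81208)) = -2.6244 rad/s; magnitude 2.6244 rad/s.

2.62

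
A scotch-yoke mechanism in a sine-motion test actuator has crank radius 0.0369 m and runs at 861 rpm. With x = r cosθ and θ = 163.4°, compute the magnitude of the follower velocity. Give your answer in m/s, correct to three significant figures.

0.950

ω = 90.16 rad/s (from 861 rpm).
x = r cosθ ⇒ ẋ = −rω sinθ.
|v| = rω|sinθ| = 0.0369·90.16·|sin 163.4°| = 0.9505 m/s.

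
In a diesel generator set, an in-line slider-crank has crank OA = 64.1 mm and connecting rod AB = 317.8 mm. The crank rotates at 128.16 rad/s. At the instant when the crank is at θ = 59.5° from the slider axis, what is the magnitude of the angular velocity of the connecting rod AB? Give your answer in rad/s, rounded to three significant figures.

13.3

ω = 128.2 rad/s
The rod makes angle φ with the slider axis where L sinφ = r sinθ; differentiating, L cosφ·φ̇ = r ω cosθ.
L cosφ = √(L² − r² sin²θ) = 0.31296 m.
|ω_rod| = r ω |cosθ| / √(L² − r² sin²θ) = 0.0641·128.2·0.50754/0.31296 = 13.322 rad/s.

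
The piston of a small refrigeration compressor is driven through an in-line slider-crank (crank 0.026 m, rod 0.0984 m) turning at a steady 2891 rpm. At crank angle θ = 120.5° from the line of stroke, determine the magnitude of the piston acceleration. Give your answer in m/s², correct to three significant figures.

ω = 2π·2891/60 = 302.7 rad/s
x(θ) = r cosθ + √(L² − r² sin²θ); with ω constant, a = ω²·d²x/dθ².
d²x/dθ² = −r cosθ − r²(cos2θ)/√u − r⁴ sin²2θ/(4u^{3/2}),  u = L² − r² sin²θ = 0.00918069 m².
Substituting r = 0.026 m, L = 0.0984 m, θ = 120.5°: d²x/dθ² = +0.016517 m.
a = ω²·d²x/dθ² = (302.7)²·(+0.016517) = +1513.9 m/s²;  |a| = 1513.9 m/s².

1510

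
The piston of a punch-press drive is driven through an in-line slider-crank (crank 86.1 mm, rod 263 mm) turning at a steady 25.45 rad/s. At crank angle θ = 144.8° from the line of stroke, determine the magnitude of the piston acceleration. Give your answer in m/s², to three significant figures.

ω = 25.45 rad/s
x(θ) = r cosθ + √(L² − r² sin²θ); with ω constant, a = ω²·d²x/dθ².
d²x/dθ² = −r cosθ − r²(cos2θ)/√u − r⁴ sin²2θ/(4u^{3/2}),  u = L² − r² sin²θ = 0.0667058 m².
Substituting r = 0.0861 m, L = 0.263 m, θ = 144.8°: d²x/dθ² = +0.06002 m.
a = ω²·d²x/dθ² = (25.45)²·(+0.06002) = +38.875 m/s²;  |a| = 38.875 m/s².

38.9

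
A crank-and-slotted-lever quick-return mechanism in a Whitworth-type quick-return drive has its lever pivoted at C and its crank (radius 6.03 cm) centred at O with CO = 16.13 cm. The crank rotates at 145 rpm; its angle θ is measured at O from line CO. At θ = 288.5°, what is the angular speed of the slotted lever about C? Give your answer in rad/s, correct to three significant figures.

2.85

ω = 15.18 rad/s (from 145 rpm).
Crank pin A relative to C: A = (d + r cosθ, r sinθ); lever angle φ = atan2(r sinθ, d + r cosθ).
Differentiating tanφ: φ̇ = rω(d cosθ + r)/(d² + r² + 2dr cosθ).
d² + r² + 2dr cosθ = |CA|² = 0.0358262 m²;  d cosθ + r = +0.11148 m.
|ω_lever| = |0.0603·15.18·+0.11148| / 0.0358262 = 2.8491 rad/s.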